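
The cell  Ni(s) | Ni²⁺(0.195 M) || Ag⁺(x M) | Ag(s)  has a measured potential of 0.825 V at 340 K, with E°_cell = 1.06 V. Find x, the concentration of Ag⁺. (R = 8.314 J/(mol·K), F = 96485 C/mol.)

From the Nernst equation, ln Q = nF(E° − E)/RT = 2×96485×(1.06 − 0.825)/(8.314×340) = 16.042, so Q = 9.27 × 10^6.
With Q = [Ni²⁺]/[Ag⁺]^2 and the known concentrations, [Ag⁺]^2 in the denominator gives [Ag⁺] = 1.5 × 10^-4 M.

1.5 × 10^-4 M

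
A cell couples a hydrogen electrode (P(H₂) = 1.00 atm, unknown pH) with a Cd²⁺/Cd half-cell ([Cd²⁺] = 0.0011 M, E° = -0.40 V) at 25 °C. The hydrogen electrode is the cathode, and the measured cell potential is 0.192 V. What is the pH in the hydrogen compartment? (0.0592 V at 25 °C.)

E°_cell = 0.40 V and n = 2.
log Q = n(E° − E)/0.0592 = 2×(0.40 − 0.192)/0.0592 = 7.027.
With Q = [Cd²⁺]·P(H₂) / [H⁺]^2, solving for [H⁺] gives log[H⁺] = -4.993, so pH = 4.99.

pH = 4.99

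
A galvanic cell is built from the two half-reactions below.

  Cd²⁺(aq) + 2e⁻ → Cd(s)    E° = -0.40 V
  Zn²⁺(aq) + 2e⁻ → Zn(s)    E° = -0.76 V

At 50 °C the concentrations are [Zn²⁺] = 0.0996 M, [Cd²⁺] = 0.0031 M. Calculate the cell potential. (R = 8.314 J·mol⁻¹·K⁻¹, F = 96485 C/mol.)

0.312 V

The Cd²⁺/Cd couple has the higher reduction potential and acts as the cathode, so E°_cell = -0.40 − (-0.76) = 0.36 V.
Balancing electrons gives n = 2; the reaction quotient is Q = [Zn²⁺]/[Cd²⁺] = 32.1.
E = E° − (RT/nF) ln Q = 0.36 − (8.314×323)/(2×96485) × (3.470) = 0.360 − 0.048 = 0.312 V.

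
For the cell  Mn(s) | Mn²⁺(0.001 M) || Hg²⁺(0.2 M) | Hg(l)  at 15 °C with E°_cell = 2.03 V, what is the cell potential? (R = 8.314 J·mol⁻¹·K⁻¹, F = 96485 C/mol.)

2.10 V

Balancing electrons gives n = 2; the reaction quotient is Q = [Mn²⁺]/[Hg²⁺] = 0.00500.
E = E° − (RT/nF) ln Q = 2.03 − (8.314×288)/(2×96485) × (-5.298) = 2.030 + 0.066 = 2.096 V.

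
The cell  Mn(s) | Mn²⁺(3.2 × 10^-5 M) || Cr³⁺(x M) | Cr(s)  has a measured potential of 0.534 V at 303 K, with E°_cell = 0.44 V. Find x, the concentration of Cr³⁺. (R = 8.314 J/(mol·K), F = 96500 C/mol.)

From the Nernst equation, ln Q = nF(E° − E)/RT = 6×96500×(0.44 − 0.534)/(8.314×303) = -21.605, so Q = 4.14 × 10^-10.
With Q = [Mn²⁺]^3/[Cr³⁺]^2 and the known concentrations, [Cr³⁺]^2 in the denominator gives [Cr³⁺] = 0.0089 M.

0.0089 M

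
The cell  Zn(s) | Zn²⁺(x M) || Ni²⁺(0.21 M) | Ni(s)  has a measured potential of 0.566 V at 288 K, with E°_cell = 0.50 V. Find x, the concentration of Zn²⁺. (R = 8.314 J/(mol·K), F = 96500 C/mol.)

0.001 M

From the Nernst equation, ln Q = nF(E° − E)/RT = 2×96500×(0.50 − 0.566)/(8.314×288) = -5.320, so Q = 0.00489.
With Q = [Zn²⁺]/[Ni²⁺] and the known concentrations, [Zn²⁺] in the numerator gives [Zn²⁺] = 0.001 M.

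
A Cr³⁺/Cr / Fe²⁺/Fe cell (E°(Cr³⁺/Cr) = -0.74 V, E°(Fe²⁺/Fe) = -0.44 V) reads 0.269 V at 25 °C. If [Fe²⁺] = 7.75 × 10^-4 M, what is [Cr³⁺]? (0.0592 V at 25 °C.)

8 × 10^-4 M

From the Nernst equation, log Q = n(E° − E)/0.0592 = 6(0.30 − 0.269)/0.0592 = 3.142, so Q = 1390.
With Q = [Cr³⁺]^2/[Fe²⁺]^3 and the known concentrations, [Cr³⁺]^2 in the numerator gives [Cr³⁺] = 8 × 10^-4 M.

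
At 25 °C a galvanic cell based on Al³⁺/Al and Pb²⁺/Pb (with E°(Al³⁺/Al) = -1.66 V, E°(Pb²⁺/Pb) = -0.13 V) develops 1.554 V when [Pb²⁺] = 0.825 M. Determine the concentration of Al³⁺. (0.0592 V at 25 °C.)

From the Nernst equation, log Q = n(E° − E)/0.0592 = 6(1.53 − 1.554)/0.0592 = -2.432, so Q = 0.00369.
With Q = [Al³⁺]^2/[Pb²⁺]^3 and the known concentrations, [Al³⁺]^2 in the numerator gives [Al³⁺] = 0.046 M.

0.046 M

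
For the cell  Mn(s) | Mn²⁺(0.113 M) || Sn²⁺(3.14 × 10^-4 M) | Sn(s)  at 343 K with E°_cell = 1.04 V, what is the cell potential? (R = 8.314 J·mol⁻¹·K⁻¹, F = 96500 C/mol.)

Balancing electrons gives n = 2; the reaction quotient is Q = [Mn²⁺]/[Sn²⁺] = 360.
E = E° − (RT/nF) ln Q = 1.04 − (8.314×343)/(2×96500) × (5.886) = 1.040 − 0.087 = 0.953 V.

0.953 V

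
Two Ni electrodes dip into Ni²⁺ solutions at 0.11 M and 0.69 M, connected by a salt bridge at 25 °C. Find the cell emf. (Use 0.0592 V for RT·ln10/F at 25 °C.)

0.024 V

Both half-cells are Ni²⁺/Ni, so E°_cell = 0. The concentrated side is the cathode; the cell reaction moves Ni²⁺ from high to low concentration with n = 2.
Q = [Ni²⁺]_dilute/[Ni²⁺]_conc = 0.11/0.69 = 0.159.
E = 0 − (0.0592/2) log Q = −(0.0592/2)(-0.797) = 0.0236 V.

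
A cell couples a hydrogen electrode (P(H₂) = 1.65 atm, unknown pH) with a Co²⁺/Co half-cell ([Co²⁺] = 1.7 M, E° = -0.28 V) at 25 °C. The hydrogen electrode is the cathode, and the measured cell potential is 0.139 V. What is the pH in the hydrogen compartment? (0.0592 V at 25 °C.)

E°_cell = 0.28 V and n = 2.
log Q = n(E° − E)/0.0592 = 2×(0.28 − 0.139)/0.0592 = 4.764.
With Q = [Co²⁺]·P(H₂) / [H⁺]^2, solving for [H⁺] gives log[H⁺] = -2.158, so pH = 2.16.

pH = 2.16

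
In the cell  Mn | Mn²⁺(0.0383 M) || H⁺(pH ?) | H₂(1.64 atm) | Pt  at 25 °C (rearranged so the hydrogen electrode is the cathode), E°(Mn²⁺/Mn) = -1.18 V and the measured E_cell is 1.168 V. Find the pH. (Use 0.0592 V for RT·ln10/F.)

pH = 0.80

E°_cell = 1.18 V and n = 2.
log Q = n(E° − E)/0.0592 = 2×(1.18 − 1.168)/0.0592 = 0.405.
With Q = [Mn²⁺]·P(H₂) / [H⁺]^2, solving for [H⁺] gives log[H⁺] = -0.804, so pH = 0.80.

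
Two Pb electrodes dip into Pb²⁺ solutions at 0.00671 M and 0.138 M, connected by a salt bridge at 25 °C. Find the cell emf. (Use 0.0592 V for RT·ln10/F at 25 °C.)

Both half-cells are Pb²⁺/Pb, so E°_cell = 0. The concentrated side is the cathode; the cell reaction moves Pb²⁺ from high to low concentration with n = 2.
Q = [Pb²⁺]_dilute/[Pb²⁺]_conc = 0.00671/0.138 = 0.0486.
E = 0 − (0.0592/2) log Q = −(0.0592/2)(-1.313) = 0.0389 V.

0.039 V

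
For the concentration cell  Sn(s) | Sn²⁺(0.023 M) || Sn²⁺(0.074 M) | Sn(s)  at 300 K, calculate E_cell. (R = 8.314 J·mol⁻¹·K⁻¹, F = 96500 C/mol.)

Both half-cells are Sn²⁺/Sn, so E°_cell = 0. The concentrated side is the cathode; the cell reaction moves Sn²⁺ from high to low concentration with n = 2.
Q = [Sn²⁺]_dilute/[Sn²⁺]_conc = 0.023/0.074 = 0.311.
E = 0 − (RT/nF) ln Q = −((8.314×300)/(2×96500))(-1.169) = 0.0151 V.

0.015 V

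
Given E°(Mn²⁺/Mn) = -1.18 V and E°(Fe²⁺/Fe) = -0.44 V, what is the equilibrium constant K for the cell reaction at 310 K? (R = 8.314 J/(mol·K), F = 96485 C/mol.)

E°_cell = -0.44 − (-1.18) = 0.74 V, with n = 2 electrons transferred.
At equilibrium E = 0, so the Nernst equation gives ln K = nFE°/RT = (2)(96485)(0.74)/((8.314)(310)) = 55.41.
K = e^55.41 = 1.2 × 10^24.

1.2 × 10^24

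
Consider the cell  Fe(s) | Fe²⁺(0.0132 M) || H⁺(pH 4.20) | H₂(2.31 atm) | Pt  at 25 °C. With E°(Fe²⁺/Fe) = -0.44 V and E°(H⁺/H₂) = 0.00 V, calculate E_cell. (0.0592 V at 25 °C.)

0.24 V

The hydrogen couple is the cathode, so E°_cell = 0.44 V; n = 2.
[H⁺] = 10^(−4.20) = 6.3 × 10^-5 M, and Q = [Fe²⁺]·P(H₂) / [H⁺]^2 = 7.66 × 10^6.
E = E° − (0.0592/2) log Q = 0.44 − (0.0592/2)(6.884) = 0.236 V.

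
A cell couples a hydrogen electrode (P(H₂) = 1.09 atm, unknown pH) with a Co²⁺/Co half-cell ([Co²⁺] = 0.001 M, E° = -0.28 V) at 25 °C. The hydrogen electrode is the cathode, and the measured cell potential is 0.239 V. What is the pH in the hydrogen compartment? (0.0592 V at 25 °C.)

pH = 2.17

E°_cell = 0.28 V and n = 2.
log Q = n(E° − E)/0.0592 = 2×(0.28 − 0.239)/0.0592 = 1.385.
With Q = [Co²⁺]·P(H₂) / [H⁺]^2, solving for [H⁺] gives log[H⁺] = -2.174, so pH = 2.17.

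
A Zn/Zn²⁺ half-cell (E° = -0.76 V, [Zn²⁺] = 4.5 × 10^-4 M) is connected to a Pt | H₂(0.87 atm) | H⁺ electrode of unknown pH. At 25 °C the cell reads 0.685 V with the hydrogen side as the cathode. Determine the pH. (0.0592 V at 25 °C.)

E°_cell = 0.76 V and n = 2.
log Q = n(E° − E)/0.0592 = 2×(0.76 − 0.685)/0.0592 = 2.534.
With Q = [Zn²⁺]·P(H₂) / [H⁺]^2, solving for [H⁺] gives log[H⁺] = -2.971, so pH = 2.97.

pH = 2.97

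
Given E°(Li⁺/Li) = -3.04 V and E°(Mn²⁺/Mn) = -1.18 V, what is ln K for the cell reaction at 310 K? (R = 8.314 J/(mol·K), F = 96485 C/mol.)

E°_cell = -1.18 − (-3.04) = 1.86 V, with n = 2 electrons transferred.
At equilibrium E = 0, so the Nernst equation gives ln K = nFE°/RT = (2)(96485)(1.86)/((8.314)(310)) = 139.26.

ln K = 139.3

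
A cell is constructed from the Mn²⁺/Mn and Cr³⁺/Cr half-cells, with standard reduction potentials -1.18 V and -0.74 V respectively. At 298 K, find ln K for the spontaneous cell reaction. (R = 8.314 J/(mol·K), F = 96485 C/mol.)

ln K = 102.8

E°_cell = -0.74 − (-1.18) = 0.44 V, with n = 6 electrons transferred.
At equilibrium E = 0, so the Nernst equation gives ln K = nFE°/RT = (6)(96485)(0.44)/((8.314)(298)) = 102.81.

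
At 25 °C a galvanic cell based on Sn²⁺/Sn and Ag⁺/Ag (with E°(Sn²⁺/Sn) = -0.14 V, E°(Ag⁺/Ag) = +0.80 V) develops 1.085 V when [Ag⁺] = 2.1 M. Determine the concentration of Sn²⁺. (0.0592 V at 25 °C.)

5.6 × 10^-5 M

From the Nernst equation, log Q = n(E° − E)/0.0592 = 2(0.94 − 1.085)/0.0592 = -4.899, so Q = 1.26 × 10^-5.
With Q = [Sn²⁺]/[Ag⁺]^2 and the known concentrations, [Sn²⁺] in the numerator gives [Sn²⁺] = 5.6 × 10^-5 M.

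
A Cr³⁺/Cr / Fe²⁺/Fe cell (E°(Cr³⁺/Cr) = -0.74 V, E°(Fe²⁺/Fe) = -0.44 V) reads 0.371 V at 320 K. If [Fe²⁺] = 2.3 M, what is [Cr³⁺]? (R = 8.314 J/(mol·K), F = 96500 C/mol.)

From the Nernst equation, ln Q = nF(E° − E)/RT = 6×96500×(0.30 − 0.371)/(8.314×320) = -15.452, so Q = 1.95 × 10^-7.
With Q = [Cr³⁺]^2/[Fe²⁺]^3 and the known concentrations, [Cr³⁺]^2 in the numerator gives [Cr³⁺] = 0.0015 M.

0.0015 M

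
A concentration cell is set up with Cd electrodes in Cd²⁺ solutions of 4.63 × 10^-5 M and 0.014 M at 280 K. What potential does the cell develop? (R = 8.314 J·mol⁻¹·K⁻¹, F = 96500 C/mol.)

0.069 V

Both half-cells are Cd²⁺/Cd, so E°_cell = 0. The concentrated side is the cathode; the cell reaction moves Cd²⁺ from high to low concentration with n = 2.
Q = [Cd²⁺]_dilute/[Cd²⁺]_conc = 4.63 × 10^-5/0.014 = 0.00331.
E = 0 − (RT/nF) ln Q = −((8.314×280)/(2×96500))(-5.712) = 0.0689 V.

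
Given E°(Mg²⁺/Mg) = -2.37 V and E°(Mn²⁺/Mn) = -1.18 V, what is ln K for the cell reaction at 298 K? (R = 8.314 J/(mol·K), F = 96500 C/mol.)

E°_cell = -1.18 − (-2.37) = 1.19 V, with n = 2 electrons transferred.
At equilibrium E = 0, so the Nernst equation gives ln K = nFE°/RT = (2)(96500)(1.19)/((8.314)(298)) = 92.70.

ln K = 92.7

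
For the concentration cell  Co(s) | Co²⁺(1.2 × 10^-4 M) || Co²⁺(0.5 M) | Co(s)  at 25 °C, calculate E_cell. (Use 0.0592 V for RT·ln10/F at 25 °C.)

0.11 V

Both half-cells are Co²⁺/Co, so E°_cell = 0. The concentrated side is the cathode; the cell reaction moves Co²⁺ from high to low concentration with n = 2.
Q = [Co²⁺]_dilute/[Co²⁺]_conc = 1.2 × 10^-4/0.5 = 2.4 × 10^-4.
E = 0 − (0.0592/2) log Q = −(0.0592/2)(-3.620) = 0.1072 V.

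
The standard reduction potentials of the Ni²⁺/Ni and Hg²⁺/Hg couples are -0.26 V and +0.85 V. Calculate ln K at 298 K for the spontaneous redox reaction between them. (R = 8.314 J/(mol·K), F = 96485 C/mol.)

ln K = 86.5

E°_cell = +0.85 − (-0.26) = 1.11 V, with n = 2 electrons transferred.
At equilibrium E = 0, so the Nernst equation gives ln K = nFE°/RT = (2)(96485)(1.11)/((8.314)(298)) = 86.45.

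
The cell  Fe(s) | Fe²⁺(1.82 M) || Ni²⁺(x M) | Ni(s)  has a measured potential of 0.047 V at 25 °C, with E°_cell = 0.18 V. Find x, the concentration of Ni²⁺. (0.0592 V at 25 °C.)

5.8 × 10^-5 M

From the Nernst equation, log Q = n(E° − E)/0.0592 = 2(0.18 − 0.047)/0.0592 = 4.493, so Q = 3.11 × 10^4.
With Q = [Fe²⁺]/[Ni²⁺] and the known concentrations, [Ni²⁺] in the denominator gives [Ni²⁺] = 5.8 × 10^-5 M.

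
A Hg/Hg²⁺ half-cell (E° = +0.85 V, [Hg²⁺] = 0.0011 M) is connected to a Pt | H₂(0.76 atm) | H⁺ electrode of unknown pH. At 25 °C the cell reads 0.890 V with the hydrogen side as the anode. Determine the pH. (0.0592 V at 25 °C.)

E°_cell = 0.85 V and n = 2.
log Q = n(E° − E)/0.0592 = 2×(0.85 − 0.890)/0.0592 = -1.351.
With Q = [H⁺]^2 / ([Hg²⁺]·P(H₂)), solving for [H⁺] gives log[H⁺] = -2.215, so pH = 2.21.

pH = 2.21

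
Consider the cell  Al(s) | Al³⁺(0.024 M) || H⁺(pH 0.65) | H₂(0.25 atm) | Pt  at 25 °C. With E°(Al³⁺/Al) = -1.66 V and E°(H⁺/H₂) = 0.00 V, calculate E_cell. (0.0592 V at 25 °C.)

The hydrogen couple is the cathode, so E°_cell = 1.66 V; n = 6.
[H⁺] = 10^(−0.65) = 0.22 M, and Q = [Al³⁺]^2·P(H₂)^3 / [H⁺]^6 = 0.0715.
E = E° − (0.0592/6) log Q = 1.66 − (0.0592/6)(-1.146) = 1.671 V.

1.67 V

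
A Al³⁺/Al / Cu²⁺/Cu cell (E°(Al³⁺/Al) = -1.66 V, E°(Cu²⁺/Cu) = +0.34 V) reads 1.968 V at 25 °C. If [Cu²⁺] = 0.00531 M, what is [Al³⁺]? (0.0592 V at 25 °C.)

From the Nernst equation, log Q = n(E° − E)/0.0592 = 6(2.00 − 1.968)/0.0592 = 3.243, so Q = 1750.
With Q = [Al³⁺]^2/[Cu²⁺]^3 and the known concentrations, [Al³⁺]^2 in the numerator gives [Al³⁺] = 0.016 M.

0.016 M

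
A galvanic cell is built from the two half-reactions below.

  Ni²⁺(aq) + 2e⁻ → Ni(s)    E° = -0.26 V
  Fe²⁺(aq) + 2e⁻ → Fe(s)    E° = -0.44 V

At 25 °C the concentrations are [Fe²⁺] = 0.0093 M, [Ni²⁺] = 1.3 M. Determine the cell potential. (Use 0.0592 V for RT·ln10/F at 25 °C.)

The Ni²⁺/Ni couple has the higher reduction potential and acts as the cathode, so E°_cell = -0.26 − (-0.44) = 0.18 V.
Balancing electrons gives n = 2; the reaction quotient is Q = [Fe²⁺]/[Ni²⁺] = 0.00715.
At 25 °C, E = E° − (0.0592/n) log Q = 0.18 − (0.0592/2)(-2.145) = 0.180 + 0.063 = 0.243 V.

0.243 V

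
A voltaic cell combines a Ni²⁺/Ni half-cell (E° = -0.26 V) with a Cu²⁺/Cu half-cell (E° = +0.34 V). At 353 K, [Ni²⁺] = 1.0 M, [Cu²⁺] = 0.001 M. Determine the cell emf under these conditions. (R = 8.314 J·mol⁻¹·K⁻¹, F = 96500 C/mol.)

The Cu²⁺/Cu couple has the higher reduction potential and acts as the cathode, so E°_cell = +0.34 − (-0.26) = 0.60 V.
Balancing electrons gives n = 2; the reaction quotient is Q = [Ni²⁺]/[Cu²⁺] = 1000.
E = E° − (RT/nF) ln Q = 0.60 − (8.314×353)/(2×96500) × (6.908) = 0.600 − 0.105 = 0.495 V.

0.495 V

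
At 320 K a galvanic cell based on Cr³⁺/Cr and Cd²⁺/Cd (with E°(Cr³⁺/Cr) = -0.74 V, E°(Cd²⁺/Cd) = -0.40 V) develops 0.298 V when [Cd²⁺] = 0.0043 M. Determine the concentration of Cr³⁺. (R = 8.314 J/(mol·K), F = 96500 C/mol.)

From the Nernst equation, ln Q = nF(E° − E)/RT = 6×96500×(0.34 − 0.298)/(8.314×320) = 9.140, so Q = 9330.
With Q = [Cr³⁺]^2/[Cd²⁺]^3 and the known concentrations, [Cr³⁺]^2 in the numerator gives [Cr³⁺] = 0.027 M.

0.027 M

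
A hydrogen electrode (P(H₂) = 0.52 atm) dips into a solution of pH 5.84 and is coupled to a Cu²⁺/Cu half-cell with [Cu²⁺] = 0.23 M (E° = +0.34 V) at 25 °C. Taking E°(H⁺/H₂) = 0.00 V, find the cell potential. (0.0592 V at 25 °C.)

0.66 V

The Cu²⁺/Cu couple is the cathode, so E°_cell = 0.34 V; n = 2.
[H⁺] = 10^(−5.84) = 1.4 × 10^-6 M, and Q = [H⁺]^2 / ([Cu²⁺]·P(H₂)) = 1.75 × 10^-11.
E = E° − (0.0592/2) log Q = 0.34 − (0.0592/2)(-10.758) = 0.658 V.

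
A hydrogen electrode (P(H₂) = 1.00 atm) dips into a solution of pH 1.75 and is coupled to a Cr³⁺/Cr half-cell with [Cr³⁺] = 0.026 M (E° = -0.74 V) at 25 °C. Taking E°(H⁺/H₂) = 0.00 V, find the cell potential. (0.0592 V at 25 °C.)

The hydrogen couple is the cathode, so E°_cell = 0.74 V; n = 6.
[H⁺] = 10^(−1.75) = 0.018 M, and Q = [Cr³⁺]^2·P(H₂)^3 / [H⁺]^6 = 2.14 × 10^7.
E = E° − (0.0592/6) log Q = 0.74 − (0.0592/6)(7.330) = 0.668 V.

0.67 V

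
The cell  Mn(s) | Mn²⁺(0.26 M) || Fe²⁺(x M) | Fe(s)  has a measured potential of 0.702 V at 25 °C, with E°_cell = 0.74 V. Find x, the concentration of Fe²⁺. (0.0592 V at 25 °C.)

0.014 M

From the Nernst equation, log Q = n(E° − E)/0.0592 = 2(0.74 − 0.702)/0.0592 = 1.284, so Q = 19.2.
With Q = [Mn²⁺]/[Fe²⁺] and the known concentrations, [Fe²⁺] in the denominator gives [Fe²⁺] = 0.014 M.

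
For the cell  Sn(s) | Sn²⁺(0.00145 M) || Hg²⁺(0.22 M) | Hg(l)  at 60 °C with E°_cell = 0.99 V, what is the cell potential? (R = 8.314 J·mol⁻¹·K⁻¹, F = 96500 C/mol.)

1.06 V

Balancing electrons gives n = 2; the reaction quotient is Q = [Sn²⁺]/[Hg²⁺] = 0.00659.
E = E° − (RT/nF) ln Q = 0.99 − (8.314×333)/(2×96500) × (-5.022) = 0.990 + 0.072 = 1.062 V.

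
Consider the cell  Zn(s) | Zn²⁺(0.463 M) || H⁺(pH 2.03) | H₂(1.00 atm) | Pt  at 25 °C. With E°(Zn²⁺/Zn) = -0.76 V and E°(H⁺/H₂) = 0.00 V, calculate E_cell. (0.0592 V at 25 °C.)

The hydrogen couple is the cathode, so E°_cell = 0.76 V; n = 2.
[H⁺] = 10^(−2.03) = 0.0093 M, and Q = [Zn²⁺]·P(H₂) / [H⁺]^2 = 5320.
E = E° − (0.0592/2) log Q = 0.76 − (0.0592/2)(3.726) = 0.650 V.

0.65 V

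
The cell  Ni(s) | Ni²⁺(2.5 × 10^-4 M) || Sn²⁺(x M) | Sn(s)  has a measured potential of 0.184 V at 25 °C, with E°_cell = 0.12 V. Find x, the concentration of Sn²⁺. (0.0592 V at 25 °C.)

0.036 M

From the Nernst equation, log Q = n(E° − E)/0.0592 = 2(0.12 − 0.184)/0.0592 = -2.162, so Q = 0.00688.
With Q = [Ni²⁺]/[Sn²⁺] and the known concentrations, [Sn²⁺] in the denominator gives [Sn²⁺] = 0.036 M.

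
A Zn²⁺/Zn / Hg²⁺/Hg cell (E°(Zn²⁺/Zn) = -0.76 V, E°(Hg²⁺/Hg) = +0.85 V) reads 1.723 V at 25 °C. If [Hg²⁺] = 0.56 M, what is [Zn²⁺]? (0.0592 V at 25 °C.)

8.5 × 10^-5 M

From the Nernst equation, log Q = n(E° − E)/0.0592 = 2(1.61 − 1.723)/0.0592 = -3.818, so Q = 1.52 × 10^-4.
With Q = [Zn²⁺]/[Hg²⁺] and the known concentrations, [Zn²⁺] in the numerator gives [Zn²⁺] = 8.5 × 10^-5 M.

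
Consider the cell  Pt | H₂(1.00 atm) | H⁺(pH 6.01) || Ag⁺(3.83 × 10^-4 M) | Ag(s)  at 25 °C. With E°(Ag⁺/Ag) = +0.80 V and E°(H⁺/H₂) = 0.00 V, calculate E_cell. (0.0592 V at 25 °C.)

The Ag⁺/Ag couple is the cathode, so E°_cell = 0.80 V; n = 2.
[H⁺] = 10^(−6.01) = 9.8 × 10^-7 M, and Q = [H⁺]^2 / ([Ag⁺]^2·P(H₂)) = 6.51 × 10^-6.
E = E° − (0.0592/2) log Q = 0.80 − (0.0592/2)(-5.186) = 0.954 V.

0.95 V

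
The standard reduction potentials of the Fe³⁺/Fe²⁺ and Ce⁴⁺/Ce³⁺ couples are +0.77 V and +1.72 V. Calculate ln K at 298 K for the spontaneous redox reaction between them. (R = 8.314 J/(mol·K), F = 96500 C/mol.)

E°_cell = +1.72 − (+0.77) = 0.95 V, with n = 1 electron transferred.
At equilibrium E = 0, so the Nernst equation gives ln K = nFE°/RT = (1)(96500)(0.95)/((8.314)(298)) = 37.00.

ln K = 37.0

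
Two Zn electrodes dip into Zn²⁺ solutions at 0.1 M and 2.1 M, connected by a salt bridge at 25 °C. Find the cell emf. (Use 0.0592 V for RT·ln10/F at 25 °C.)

Both half-cells are Zn²⁺/Zn, so E°_cell = 0. The concentrated side is the cathode; the cell reaction moves Zn²⁺ from high to low concentration with n = 2.
Q = [Zn²⁺]_dilute/[Zn²⁺]_conc = 0.1/2.1 = 0.0476.
E = 0 − (0.0592/2) log Q = −(0.0592/2)(-1.322) = 0.0391 V.

0.039 V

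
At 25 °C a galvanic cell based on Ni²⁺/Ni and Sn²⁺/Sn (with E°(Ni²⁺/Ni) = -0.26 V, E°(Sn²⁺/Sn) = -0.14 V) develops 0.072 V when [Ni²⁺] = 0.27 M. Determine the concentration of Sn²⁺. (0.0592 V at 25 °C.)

From the Nernst equation, log Q = n(E° − E)/0.0592 = 2(0.12 − 0.072)/0.0592 = 1.622, so Q = 41.8.
With Q = [Ni²⁺]/[Sn²⁺] and the known concentrations, [Sn²⁺] in the denominator gives [Sn²⁺] = 0.0065 M.

0.0065 M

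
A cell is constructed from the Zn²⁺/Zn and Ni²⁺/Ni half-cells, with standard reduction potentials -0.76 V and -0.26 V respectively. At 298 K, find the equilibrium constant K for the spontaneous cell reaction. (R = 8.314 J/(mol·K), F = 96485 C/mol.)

E°_cell = -0.26 − (-0.76) = 0.50 V, with n = 2 electrons transferred.
At equilibrium E = 0, so the Nernst equation gives ln K = nFE°/RT = (2)(96485)(0.50)/((8.314)(298)) = 38.94.
K = e^38.94 = 8.2 × 10^16.

8.2 × 10^16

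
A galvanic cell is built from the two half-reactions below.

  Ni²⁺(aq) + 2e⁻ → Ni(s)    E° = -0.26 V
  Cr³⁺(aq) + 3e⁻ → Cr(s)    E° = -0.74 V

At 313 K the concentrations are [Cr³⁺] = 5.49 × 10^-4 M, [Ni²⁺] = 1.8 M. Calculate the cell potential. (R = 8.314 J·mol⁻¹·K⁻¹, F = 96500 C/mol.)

The Ni²⁺/Ni couple has the higher reduction potential and acts as the cathode, so E°_cell = -0.26 − (-0.74) = 0.48 V.
Balancing electrons gives n = 6; the reaction quotient is Q = [Cr³⁺]^2/[Ni²⁺]^3 = 5.17 × 10^-8.
E = E° − (RT/nF) ln Q = 0.48 − (8.314×313)/(6×96500) × (-16.778) = 0.480 + 0.075 = 0.555 V.

0.555 V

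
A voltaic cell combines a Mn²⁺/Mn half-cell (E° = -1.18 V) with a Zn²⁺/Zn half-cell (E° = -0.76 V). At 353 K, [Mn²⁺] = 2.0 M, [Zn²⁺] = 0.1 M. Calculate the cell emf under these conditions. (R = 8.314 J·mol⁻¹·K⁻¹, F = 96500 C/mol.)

The Zn²⁺/Zn couple has the higher reduction potential and acts as the cathode, so E°_cell = -0.76 − (-1.18) = 0.42 V.
Balancing electrons gives n = 2; the reaction quotient is Q = [Mn²⁺]/[Zn²⁺] = 20.0.
E = E° − (RT/nF) ln Q = 0.42 − (8.314×353)/(2×96500) × (2.996) = 0.420 − 0.046 = 0.374 V.

0.374 V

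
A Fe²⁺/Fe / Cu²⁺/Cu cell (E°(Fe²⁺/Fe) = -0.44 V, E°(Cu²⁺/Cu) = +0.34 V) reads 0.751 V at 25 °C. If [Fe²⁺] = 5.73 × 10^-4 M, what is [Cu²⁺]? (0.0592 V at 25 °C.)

6 × 10^-5 M

From the Nernst equation, log Q = n(E° − E)/0.0592 = 2(0.78 − 0.751)/0.0592 = 0.980, so Q = 9.54.
With Q = [Fe²⁺]/[Cu²⁺] and the known concentrations, [Cu²⁺] in the denominator gives [Cu²⁺] = 6 × 10^-5 M.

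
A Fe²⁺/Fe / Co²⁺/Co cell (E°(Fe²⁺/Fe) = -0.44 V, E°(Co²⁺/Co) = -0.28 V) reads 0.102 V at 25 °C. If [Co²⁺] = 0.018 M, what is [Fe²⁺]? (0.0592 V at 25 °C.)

1.6 M

From the Nernst equation, log Q = n(E° − E)/0.0592 = 2(0.16 − 0.102)/0.0592 = 1.959, so Q = 91.1.
With Q = [Fe²⁺]/[Co²⁺] and the known concentrations, [Fe²⁺] in the numerator gives [Fe²⁺] = 1.6 M.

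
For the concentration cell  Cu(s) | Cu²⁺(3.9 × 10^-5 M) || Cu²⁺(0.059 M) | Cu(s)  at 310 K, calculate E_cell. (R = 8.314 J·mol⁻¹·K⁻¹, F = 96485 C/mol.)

Both half-cells are Cu²⁺/Cu, so E°_cell = 0. The concentrated side is the cathode; the cell reaction moves Cu²⁺ from high to low concentration with n = 2.
Q = [Cu²⁺]_dilute/[Cu²⁺]_conc = 3.9 × 10^-5/0.059 = 6.61 × 10^-4.
E = 0 − (RT/nF) ln Q = −((8.314×310)/(2×96485))(-7.322) = 0.0978 V.

0.098 V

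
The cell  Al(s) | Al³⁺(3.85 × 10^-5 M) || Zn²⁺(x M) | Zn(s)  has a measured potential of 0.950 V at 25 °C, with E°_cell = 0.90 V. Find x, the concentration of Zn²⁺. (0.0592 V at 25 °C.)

0.056 M

From the Nernst equation, log Q = n(E° − E)/0.0592 = 6(0.90 − 0.950)/0.0592 = -5.068, so Q = 8.56 × 10^-6.
With Q = [Al³⁺]^2/[Zn²⁺]^3 and the known concentrations, [Zn²⁺]^3 in the denominator gives [Zn²⁺] = 0.056 M.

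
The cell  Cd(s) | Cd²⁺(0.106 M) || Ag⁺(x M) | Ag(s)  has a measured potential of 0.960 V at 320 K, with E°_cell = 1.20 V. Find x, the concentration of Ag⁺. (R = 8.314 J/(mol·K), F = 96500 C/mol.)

5.4 × 10^-5 M

From the Nernst equation, ln Q = nF(E° − E)/RT = 2×96500×(1.20 − 0.960)/(8.314×320) = 17.410, so Q = 3.64 × 10^7.
With Q = [Cd²⁺]/[Ag⁺]^2 and the known concentrations, [Ag⁺]^2 in the denominator gives [Ag⁺] = 5.4 × 10^-5 M.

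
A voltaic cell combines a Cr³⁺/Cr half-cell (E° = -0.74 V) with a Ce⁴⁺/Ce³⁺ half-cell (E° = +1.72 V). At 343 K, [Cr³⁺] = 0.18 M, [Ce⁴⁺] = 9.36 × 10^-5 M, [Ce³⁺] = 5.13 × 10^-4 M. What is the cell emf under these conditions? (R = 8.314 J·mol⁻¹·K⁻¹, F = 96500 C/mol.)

The Ce⁴⁺/Ce³⁺ couple has the higher reduction potential and acts as the cathode, so E°_cell = +1.72 − (-0.74) = 2.46 V.
Balancing electrons gives n = 3; the reaction quotient is Q = [Cr³⁺]·[Ce³⁺]^3/[Ce⁴⁺]^3 = 29.6.
E = E° − (RT/nF) ln Q = 2.46 − (8.314×343)/(3×96500) × (3.389) = 2.460 − 0.033 = 2.427 V.

2.43 V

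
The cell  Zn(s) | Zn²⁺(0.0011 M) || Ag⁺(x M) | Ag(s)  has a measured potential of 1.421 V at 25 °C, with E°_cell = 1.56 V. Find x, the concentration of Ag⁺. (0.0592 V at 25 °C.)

From the Nernst equation, log Q = n(E° − E)/0.0592 = 2(1.56 − 1.421)/0.0592 = 4.696, so Q = 4.97 × 10^4.
With Q = [Zn²⁺]/[Ag⁺]^2 and the known concentrations, [Ag⁺]^2 in the denominator gives [Ag⁺] = 1.5 × 10^-4 M.

1.5 × 10^-4 M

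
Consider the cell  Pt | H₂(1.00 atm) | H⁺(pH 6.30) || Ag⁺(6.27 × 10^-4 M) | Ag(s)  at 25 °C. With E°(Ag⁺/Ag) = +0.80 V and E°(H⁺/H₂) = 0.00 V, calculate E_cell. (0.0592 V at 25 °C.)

0.98 V

The Ag⁺/Ag couple is the cathode, so E°_cell = 0.80 V; n = 2.
[H⁺] = 10^(−6.30) = 5 × 10^-7 M, and Q = [H⁺]^2 / ([Ag⁺]^2·P(H₂)) = 6.39 × 10^-7.
E = E° − (0.0592/2) log Q = 0.80 − (0.0592/2)(-6.195) = 0.983 V.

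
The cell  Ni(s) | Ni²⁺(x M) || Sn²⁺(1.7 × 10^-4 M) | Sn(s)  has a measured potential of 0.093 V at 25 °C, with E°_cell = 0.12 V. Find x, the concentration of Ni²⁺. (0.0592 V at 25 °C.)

From the Nernst equation, log Q = n(E° − E)/0.0592 = 2(0.12 − 0.093)/0.0592 = 0.912, so Q = 8.17.
With Q = [Ni²⁺]/[Sn²⁺] and the known concentrations, [Ni²⁺] in the numerator gives [Ni²⁺] = 0.0014 M.

0.0014 M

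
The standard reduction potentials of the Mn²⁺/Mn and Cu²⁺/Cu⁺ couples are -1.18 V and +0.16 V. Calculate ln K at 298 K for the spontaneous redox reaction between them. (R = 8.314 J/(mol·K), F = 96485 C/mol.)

ln K = 104.4

E°_cell = +0.16 − (-1.18) = 1.34 V, with n = 2 electrons transferred.
At equilibrium E = 0, so the Nernst equation gives ln K = nFE°/RT = (2)(96485)(1.34)/((8.314)(298)) = 104.37.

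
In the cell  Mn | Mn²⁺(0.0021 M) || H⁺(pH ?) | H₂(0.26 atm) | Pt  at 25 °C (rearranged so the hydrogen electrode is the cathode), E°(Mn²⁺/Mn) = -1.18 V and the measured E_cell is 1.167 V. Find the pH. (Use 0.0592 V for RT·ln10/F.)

pH = 1.85

E°_cell = 1.18 V and n = 2.
log Q = n(E° − E)/0.0592 = 2×(1.18 − 1.167)/0.0592 = 0.439.
With Q = [Mn²⁺]·P(H₂) / [H⁺]^2, solving for [H⁺] gives log[H⁺] = -1.851, so pH = 1.85.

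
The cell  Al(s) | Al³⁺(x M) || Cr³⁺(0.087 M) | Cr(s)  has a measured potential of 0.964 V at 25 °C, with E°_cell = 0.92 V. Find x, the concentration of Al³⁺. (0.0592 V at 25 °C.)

5.1 × 10^-4 M

From the Nernst equation, log Q = n(E° − E)/0.0592 = 3(0.92 − 0.964)/0.0592 = -2.230, so Q = 0.00589.
With Q = [Al³⁺]/[Cr³⁺] and the known concentrations, [Al³⁺] in the numerator gives [Al³⁺] = 5.1 × 10^-4 M.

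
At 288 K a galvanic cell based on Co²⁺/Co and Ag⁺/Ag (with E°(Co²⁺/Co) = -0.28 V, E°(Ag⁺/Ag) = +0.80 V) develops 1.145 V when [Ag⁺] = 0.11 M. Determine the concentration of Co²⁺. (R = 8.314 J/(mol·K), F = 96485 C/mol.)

6.4 × 10^-5 M

From the Nernst equation, ln Q = nF(E° − E)/RT = 2×96485×(1.08 − 1.145)/(8.314×288) = -5.238, so Q = 0.00531.
With Q = [Co²⁺]/[Ag⁺]^2 and the known concentrations, [Co²⁺] in the numerator gives [Co²⁺] = 6.4 × 10^-5 M.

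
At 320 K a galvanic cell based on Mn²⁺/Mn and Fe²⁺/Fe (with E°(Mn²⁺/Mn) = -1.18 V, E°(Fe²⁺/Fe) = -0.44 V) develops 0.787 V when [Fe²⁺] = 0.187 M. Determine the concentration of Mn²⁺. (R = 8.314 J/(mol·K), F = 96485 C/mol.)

From the Nernst equation, ln Q = nF(E° − E)/RT = 2×96485×(0.74 − 0.787)/(8.314×320) = -3.409, so Q = 0.0331.
With Q = [Mn²⁺]/[Fe²⁺] and the known concentrations, [Mn²⁺] in the numerator gives [Mn²⁺] = 0.0062 M.

0.0062 M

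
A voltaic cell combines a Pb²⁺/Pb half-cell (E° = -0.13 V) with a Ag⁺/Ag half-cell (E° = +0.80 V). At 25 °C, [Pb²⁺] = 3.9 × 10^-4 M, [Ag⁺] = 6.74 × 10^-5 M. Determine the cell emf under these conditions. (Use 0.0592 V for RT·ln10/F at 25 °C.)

The Ag⁺/Ag couple has the higher reduction potential and acts as the cathode, so E°_cell = +0.80 − (-0.13) = 0.93 V.
Balancing electrons gives n = 2; the reaction quotient is Q = [Pb²⁺]/[Ag⁺]^2 = 8.59 × 10^4.
At 25 °C, E = E° − (0.0592/n) log Q = 0.93 − (0.0592/2)(4.934) = 0.930 − 0.146 = 0.784 V.

0.784 V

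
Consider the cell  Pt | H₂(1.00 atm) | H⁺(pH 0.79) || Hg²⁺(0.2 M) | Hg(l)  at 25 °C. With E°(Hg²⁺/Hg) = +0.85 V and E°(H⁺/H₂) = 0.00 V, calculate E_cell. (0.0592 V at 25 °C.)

The Hg²⁺/Hg couple is the cathode, so E°_cell = 0.85 V; n = 2.
[H⁺] = 10^(−0.79) = 0.16 M, and Q = [H⁺]^2 / ([Hg²⁺]·P(H₂)) = 0.132.
E = E° − (0.0592/2) log Q = 0.85 − (0.0592/2)(-0.881) = 0.876 V.

0.88 V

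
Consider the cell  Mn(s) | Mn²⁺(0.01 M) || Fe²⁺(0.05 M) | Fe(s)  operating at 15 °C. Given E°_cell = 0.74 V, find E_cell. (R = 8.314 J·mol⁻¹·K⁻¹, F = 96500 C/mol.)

Balancing electrons gives n = 2; the reaction quotient is Q = [Mn²⁺]/[Fe²⁺] = 0.200.
E = E° − (RT/nF) ln Q = 0.74 − (8.314×288)/(2×96500) × (-1.609) = 0.740 + 0.020 = 0.760 V.

0.760 V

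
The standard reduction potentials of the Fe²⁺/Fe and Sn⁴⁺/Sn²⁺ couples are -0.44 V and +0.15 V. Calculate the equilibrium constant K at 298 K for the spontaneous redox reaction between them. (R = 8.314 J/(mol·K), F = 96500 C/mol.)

9.1 × 10^19

E°_cell = +0.15 − (-0.44) = 0.59 V, with n = 2 electrons transferred.
At equilibrium E = 0, so the Nernst equation gives ln K = nFE°/RT = (2)(96500)(0.59)/((8.314)(298)) = 45.96.
K = e^45.96 = 9.1 × 10^19.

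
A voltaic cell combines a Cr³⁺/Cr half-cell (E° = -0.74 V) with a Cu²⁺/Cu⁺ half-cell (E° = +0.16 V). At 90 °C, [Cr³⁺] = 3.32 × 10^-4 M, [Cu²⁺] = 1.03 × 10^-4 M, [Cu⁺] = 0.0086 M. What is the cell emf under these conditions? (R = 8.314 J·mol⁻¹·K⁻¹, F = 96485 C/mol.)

0.845 V

The Cu²⁺/Cu⁺ couple has the higher reduction potential and acts as the cathode, so E°_cell = +0.16 − (-0.74) = 0.90 V.
Balancing electrons gives n = 3; the reaction quotient is Q = [Cr³⁺]·[Cu⁺]^3/[Cu²⁺]^3 = 193.
E = E° − (RT/nF) ln Q = 0.90 − (8.314×363)/(3×96485) × (5.264) = 0.900 − 0.055 = 0.845 V.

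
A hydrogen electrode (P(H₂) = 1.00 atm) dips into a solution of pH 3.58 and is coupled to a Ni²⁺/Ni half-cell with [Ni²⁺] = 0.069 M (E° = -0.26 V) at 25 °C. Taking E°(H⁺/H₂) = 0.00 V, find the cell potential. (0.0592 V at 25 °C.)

The hydrogen couple is the cathode, so E°_cell = 0.26 V; n = 2.
[H⁺] = 10^(−3.58) = 2.6 × 10^-4 M, and Q = [Ni²⁺]·P(H₂) / [H⁺]^2 = 9.97 × 10^5.
E = E° − (0.0592/2) log Q = 0.26 − (0.0592/2)(5.999) = 0.082 V.

0.082 V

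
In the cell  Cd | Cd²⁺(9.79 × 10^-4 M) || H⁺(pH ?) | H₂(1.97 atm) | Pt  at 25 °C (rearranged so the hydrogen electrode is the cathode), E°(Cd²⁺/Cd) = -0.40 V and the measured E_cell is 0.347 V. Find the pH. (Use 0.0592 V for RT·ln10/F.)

E°_cell = 0.40 V and n = 2.
log Q = n(E° − E)/0.0592 = 2×(0.40 − 0.347)/0.0592 = 1.791.
With Q = [Cd²⁺]·P(H₂) / [H⁺]^2, solving for [H⁺] gives log[H⁺] = -2.253, so pH = 2.25.

pH = 2.25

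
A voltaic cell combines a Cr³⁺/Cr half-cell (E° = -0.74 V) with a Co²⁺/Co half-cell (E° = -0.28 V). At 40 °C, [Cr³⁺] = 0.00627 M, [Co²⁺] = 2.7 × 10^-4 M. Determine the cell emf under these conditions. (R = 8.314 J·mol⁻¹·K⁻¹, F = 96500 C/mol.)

The Co²⁺/Co couple has the higher reduction potential and acts as the cathode, so E°_cell = -0.28 − (-0.74) = 0.46 V.
Balancing electrons gives n = 6; the reaction quotient is Q = [Cr³⁺]^2/[Co²⁺]^3 = 2 × 10^6.
E = E° − (RT/nF) ln Q = 0.46 − (8.314×313)/(6×96500) × (14.507) = 0.460 − 0.065 = 0.395 V.

0.395 V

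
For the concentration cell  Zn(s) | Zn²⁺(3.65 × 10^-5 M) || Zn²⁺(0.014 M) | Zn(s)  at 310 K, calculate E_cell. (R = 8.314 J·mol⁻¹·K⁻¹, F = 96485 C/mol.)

Both half-cells are Zn²⁺/Zn, so E°_cell = 0. The concentrated side is the cathode; the cell reaction moves Zn²⁺ from high to low concentration with n = 2.
Q = [Zn²⁺]_dilute/[Zn²⁺]_conc = 3.65 × 10^-5/0.014 = 0.00261.
E = 0 − (RT/nF) ln Q = −((8.314×310)/(2×96485))(-5.950) = 0.0795 V.

0.079 V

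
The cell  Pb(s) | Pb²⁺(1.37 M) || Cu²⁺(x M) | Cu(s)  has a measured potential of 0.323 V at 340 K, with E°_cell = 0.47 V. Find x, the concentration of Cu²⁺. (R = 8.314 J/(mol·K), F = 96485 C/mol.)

From the Nernst equation, ln Q = nF(E° − E)/RT = 2×96485×(0.47 − 0.323)/(8.314×340) = 10.035, so Q = 2.28 × 10^4.
With Q = [Pb²⁺]/[Cu²⁺] and the known concentrations, [Cu²⁺] in the denominator gives [Cu²⁺] = 6 × 10^-5 M.

6 × 10^-5 M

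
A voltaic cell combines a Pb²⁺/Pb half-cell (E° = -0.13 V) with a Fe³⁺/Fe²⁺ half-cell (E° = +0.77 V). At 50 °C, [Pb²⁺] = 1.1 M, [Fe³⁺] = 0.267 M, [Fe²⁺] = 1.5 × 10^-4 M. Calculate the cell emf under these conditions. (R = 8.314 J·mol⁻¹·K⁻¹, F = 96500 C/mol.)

1.11 V

The Fe³⁺/Fe²⁺ couple has the higher reduction potential and acts as the cathode, so E°_cell = +0.77 − (-0.13) = 0.90 V.
Balancing electrons gives n = 2; the reaction quotient is Q = [Pb²⁺]·[Fe²⁺]^2/[Fe³⁺]^2 = 3.47 × 10^-7.
E = E° − (RT/nF) ln Q = 0.90 − (8.314×323)/(2×96500) × (-14.873) = 0.900 + 0.207 = 1.107 V.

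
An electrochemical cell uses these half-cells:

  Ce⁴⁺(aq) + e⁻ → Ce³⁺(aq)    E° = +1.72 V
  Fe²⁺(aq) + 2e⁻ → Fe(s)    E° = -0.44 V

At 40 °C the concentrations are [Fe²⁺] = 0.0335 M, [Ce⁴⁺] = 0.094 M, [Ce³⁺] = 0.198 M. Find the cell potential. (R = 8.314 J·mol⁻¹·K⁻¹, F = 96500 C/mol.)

2.19 V

The Ce⁴⁺/Ce³⁺ couple has the higher reduction potential and acts as the cathode, so E°_cell = +1.72 − (-0.44) = 2.16 V.
Balancing electrons gives n = 2; the reaction quotient is Q = [Fe²⁺]·[Ce³⁺]^2/[Ce⁴⁺]^2 = 0.149.
E = E° − (RT/nF) ln Q = 2.16 − (8.314×313)/(2×96500) × (-1.906) = 2.160 + 0.026 = 2.186 V.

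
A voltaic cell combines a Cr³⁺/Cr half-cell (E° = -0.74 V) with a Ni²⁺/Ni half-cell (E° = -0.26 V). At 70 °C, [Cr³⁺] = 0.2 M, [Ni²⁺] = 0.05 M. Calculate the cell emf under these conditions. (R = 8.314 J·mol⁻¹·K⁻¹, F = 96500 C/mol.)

The Ni²⁺/Ni couple has the higher reduction potential and acts as the cathode, so E°_cell = -0.26 − (-0.74) = 0.48 V.
Balancing electrons gives n = 6; the reaction quotient is Q = [Cr³⁺]^2/[Ni²⁺]^3 = 320.
E = E° − (RT/nF) ln Q = 0.48 − (8.314×343)/(6×96500) × (5.768) = 0.480 − 0.028 = 0.452 V.

0.452 V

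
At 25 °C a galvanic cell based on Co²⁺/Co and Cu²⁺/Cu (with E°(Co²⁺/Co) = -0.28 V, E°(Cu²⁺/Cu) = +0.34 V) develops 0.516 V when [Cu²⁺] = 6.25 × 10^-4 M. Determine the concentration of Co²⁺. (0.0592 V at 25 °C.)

From the Nernst equation, log Q = n(E° − E)/0.0592 = 2(0.62 − 0.516)/0.0592 = 3.514, so Q = 3260.
With Q = [Co²⁺]/[Cu²⁺] and the known concentrations, [Co²⁺] in the numerator gives [Co²⁺] = 2.0 M.

2.0 M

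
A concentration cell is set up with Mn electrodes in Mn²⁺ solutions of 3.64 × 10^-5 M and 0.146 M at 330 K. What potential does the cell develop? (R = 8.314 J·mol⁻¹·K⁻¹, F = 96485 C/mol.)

Both half-cells are Mn²⁺/Mn, so E°_cell = 0. The concentrated side is the cathode; the cell reaction moves Mn²⁺ from high to low concentration with n = 2.
Q = [Mn²⁺]_dilute/[Mn²⁺]_conc = 3.64 × 10^-5/0.146 = 2.49 × 10^-4.
E = 0 − (RT/nF) ln Q = −((8.314×330)/(2×96485))(-8.297) = 0.1180 V.

0.12 V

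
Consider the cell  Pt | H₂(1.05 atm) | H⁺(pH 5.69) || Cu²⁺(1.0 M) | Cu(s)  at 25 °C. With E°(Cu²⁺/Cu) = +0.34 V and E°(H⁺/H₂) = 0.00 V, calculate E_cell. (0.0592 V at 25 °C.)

The Cu²⁺/Cu couple is the cathode, so E°_cell = 0.34 V; n = 2.
[H⁺] = 10^(−5.69) = 2 × 10^-6 M, and Q = [H⁺]^2 / ([Cu²⁺]·P(H₂)) = 3.97 × 10^-12.
E = E° − (0.0592/2) log Q = 0.34 − (0.0592/2)(-11.401) = 0.677 V.

0.68 V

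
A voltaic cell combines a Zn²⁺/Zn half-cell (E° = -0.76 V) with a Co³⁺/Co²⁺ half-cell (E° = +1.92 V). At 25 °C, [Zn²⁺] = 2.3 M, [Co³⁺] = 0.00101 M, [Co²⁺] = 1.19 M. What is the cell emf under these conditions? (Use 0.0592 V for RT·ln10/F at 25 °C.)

2.49 V

The Co³⁺/Co²⁺ couple has the higher reduction potential and acts as the cathode, so E°_cell = +1.92 − (-0.76) = 2.68 V.
Balancing electrons gives n = 2; the reaction quotient is Q = [Zn²⁺]·[Co²⁺]^2/[Co³⁺]^2 = 3.19 × 10^6.
At 25 °C, E = E° − (0.0592/n) log Q = 2.68 − (0.0592/2)(6.504) = 2.680 − 0.193 = 2.487 V.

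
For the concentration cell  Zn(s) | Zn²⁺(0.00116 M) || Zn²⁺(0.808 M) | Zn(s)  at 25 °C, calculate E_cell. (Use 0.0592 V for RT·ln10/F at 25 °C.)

0.084 V

Both half-cells are Zn²⁺/Zn, so E°_cell = 0. The concentrated side is the cathode; the cell reaction moves Zn²⁺ from high to low concentration with n = 2.
Q = [Zn²⁺]_dilute/[Zn²⁺]_conc = 0.00116/0.808 = 0.00144.
E = 0 − (0.0592/2) log Q = −(0.0592/2)(-2.843) = 0.0842 V.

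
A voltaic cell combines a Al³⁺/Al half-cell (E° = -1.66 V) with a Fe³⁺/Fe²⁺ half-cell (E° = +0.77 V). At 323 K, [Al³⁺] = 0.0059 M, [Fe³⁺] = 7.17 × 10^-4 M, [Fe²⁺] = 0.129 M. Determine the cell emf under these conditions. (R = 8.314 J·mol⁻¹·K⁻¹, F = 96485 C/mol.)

2.33 V

The Fe³⁺/Fe²⁺ couple has the higher reduction potential and acts as the cathode, so E°_cell = +0.77 − (-1.66) = 2.43 V.
Balancing electrons gives n = 3; the reaction quotient is Q = [Al³⁺]·[Fe²⁺]^3/[Fe³⁺]^3 = 3.44 × 10^4.
E = E° − (RT/nF) ln Q = 2.43 − (8.314×323)/(3×96485) × (10.445) = 2.430 − 0.097 = 2.333 V.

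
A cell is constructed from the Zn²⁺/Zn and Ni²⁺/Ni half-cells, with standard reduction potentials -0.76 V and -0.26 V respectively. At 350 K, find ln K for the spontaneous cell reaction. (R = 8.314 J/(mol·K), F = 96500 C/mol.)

ln K = 33.2

E°_cell = -0.26 − (-0.76) = 0.50 V, with n = 2 electrons transferred.
At equilibrium E = 0, so the Nernst equation gives ln K = nFE°/RT = (2)(96500)(0.50)/((8.314)(350)) = 33.16.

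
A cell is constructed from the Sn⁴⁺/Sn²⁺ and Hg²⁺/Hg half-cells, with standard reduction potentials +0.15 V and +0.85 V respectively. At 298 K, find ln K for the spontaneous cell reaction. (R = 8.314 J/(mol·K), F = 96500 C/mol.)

ln K = 54.5

E°_cell = +0.85 − (+0.15) = 0.70 V, with n = 2 electrons transferred.
At equilibrium E = 0, so the Nernst equation gives ln K = nFE°/RT = (2)(96500)(0.70)/((8.314)(298)) = 54.53.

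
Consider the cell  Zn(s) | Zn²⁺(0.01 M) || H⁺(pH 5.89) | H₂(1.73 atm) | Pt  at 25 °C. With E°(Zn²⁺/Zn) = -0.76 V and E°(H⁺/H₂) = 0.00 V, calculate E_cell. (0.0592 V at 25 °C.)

The hydrogen couple is the cathode, so E°_cell = 0.76 V; n = 2.
[H⁺] = 10^(−5.89) = 1.3 × 10^-6 M, and Q = [Zn²⁺]·P(H₂) / [H⁺]^2 = 1.04 × 10^10.
E = E° − (0.0592/2) log Q = 0.76 − (0.0592/2)(10.018) = 0.463 V.

0.46 V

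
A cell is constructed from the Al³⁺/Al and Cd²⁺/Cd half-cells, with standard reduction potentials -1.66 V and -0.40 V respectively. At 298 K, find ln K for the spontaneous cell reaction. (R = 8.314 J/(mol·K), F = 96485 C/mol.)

E°_cell = -0.40 − (-1.66) = 1.26 V, with n = 6 electrons transferred.
At equilibrium E = 0, so the Nernst equation gives ln K = nFE°/RT = (6)(96485)(1.26)/((8.314)(298)) = 294.41.

ln K = 294.4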